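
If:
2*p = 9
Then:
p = 9/2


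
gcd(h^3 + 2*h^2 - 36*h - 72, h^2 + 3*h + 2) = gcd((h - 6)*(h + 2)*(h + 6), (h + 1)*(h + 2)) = h + 2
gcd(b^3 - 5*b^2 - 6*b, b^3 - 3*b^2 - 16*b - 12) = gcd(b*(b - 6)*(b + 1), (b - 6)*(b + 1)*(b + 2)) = b^2 - 5*b - 6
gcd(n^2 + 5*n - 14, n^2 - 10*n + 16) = n - 2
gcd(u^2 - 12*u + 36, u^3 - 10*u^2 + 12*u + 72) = u^2 - 12*u + 36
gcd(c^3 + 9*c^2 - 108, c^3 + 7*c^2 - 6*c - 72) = c^2 + 3*c - 18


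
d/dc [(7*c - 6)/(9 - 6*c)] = 3/(4*c^2 - 12*c + 9)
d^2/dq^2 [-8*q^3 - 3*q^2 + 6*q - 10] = -48*q - 6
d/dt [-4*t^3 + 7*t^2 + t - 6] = -12*t^2 + 14*t + 1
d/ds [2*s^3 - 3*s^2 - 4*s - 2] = 6*s^2 - 6*s - 4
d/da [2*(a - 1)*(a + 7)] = 4*a + 12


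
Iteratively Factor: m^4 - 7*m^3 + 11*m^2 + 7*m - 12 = (m - 3)*(m^3 - 4*m^2 - m + 4) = (m - 3)*(m + 1)*(m^2 - 5*m + 4) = (m - 4)*(m - 3)*(m + 1)*(m - 1)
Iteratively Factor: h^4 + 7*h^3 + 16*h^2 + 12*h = (h + 2)*(h^3 + 5*h^2 + 6*h) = h*(h + 2)*(h^2 + 5*h + 6) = h*(h + 2)^2*(h + 3)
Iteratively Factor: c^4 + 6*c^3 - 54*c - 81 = (c - 3)*(c^3 + 9*c^2 + 27*c + 27) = (c - 3)*(c + 3)*(c^2 + 6*c + 9) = (c - 3)*(c + 3)^2*(c + 3)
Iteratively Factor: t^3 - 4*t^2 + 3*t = (t - 3)*(t^2 - t) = (t - 3)*(t - 1)*(t)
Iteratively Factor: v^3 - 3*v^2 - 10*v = (v + 2)*(v^2 - 5*v) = v*(v + 2)*(v - 5)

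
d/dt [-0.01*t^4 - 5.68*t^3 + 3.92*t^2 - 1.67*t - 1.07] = -0.04*t^3 - 17.04*t^2 + 7.84*t - 1.67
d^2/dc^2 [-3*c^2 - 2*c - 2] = -6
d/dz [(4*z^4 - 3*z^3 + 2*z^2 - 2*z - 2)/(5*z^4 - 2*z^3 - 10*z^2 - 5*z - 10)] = (7*z^6 - 100*z^5 + 4*z^4 - 98*z^3 + 48*z^2 - 80*z + 10)/(25*z^8 - 20*z^7 - 96*z^6 - 10*z^5 + 20*z^4 + 140*z^3 + 225*z^2 + 100*z + 100)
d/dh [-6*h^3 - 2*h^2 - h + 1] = -18*h^2 - 4*h - 1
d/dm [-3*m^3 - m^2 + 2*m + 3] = -9*m^2 - 2*m + 2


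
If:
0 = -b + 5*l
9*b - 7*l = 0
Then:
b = 0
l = 0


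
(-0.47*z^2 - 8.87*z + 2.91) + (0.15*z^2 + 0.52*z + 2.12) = -0.32*z^2 - 8.35*z + 5.03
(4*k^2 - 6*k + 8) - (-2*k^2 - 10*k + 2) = 6*k^2 + 4*k + 6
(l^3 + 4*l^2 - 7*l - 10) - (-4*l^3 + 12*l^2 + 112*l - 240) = 5*l^3 - 8*l^2 - 119*l + 230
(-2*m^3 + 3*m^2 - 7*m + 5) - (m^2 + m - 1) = -2*m^3 + 2*m^2 - 8*m + 6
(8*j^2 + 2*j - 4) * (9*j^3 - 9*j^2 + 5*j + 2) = 72*j^5 - 54*j^4 - 14*j^3 + 62*j^2 - 16*j - 8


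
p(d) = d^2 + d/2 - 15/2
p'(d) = 2*d + 1/2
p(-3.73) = 4.55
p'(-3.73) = -6.96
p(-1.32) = -6.42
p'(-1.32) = -2.14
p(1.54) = -4.36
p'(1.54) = 3.58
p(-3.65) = 4.00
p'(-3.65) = -6.80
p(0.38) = -7.17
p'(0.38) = 1.26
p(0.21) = -7.35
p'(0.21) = 0.92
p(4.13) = 11.62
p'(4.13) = 8.76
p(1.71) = -3.72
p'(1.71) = 3.92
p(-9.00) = 69.00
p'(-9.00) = -17.50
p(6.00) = 31.50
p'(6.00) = 12.50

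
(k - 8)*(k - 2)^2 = k^3 - 12*k^2 + 36*k - 32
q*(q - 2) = q^2 - 2*q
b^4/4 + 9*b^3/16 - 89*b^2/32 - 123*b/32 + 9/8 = (b/4 + 1)*(b - 3)*(b - 1/4)*(b + 3/2)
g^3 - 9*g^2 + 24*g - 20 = (g - 5)*(g - 2)^2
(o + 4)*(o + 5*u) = o^2 + 5*o*u + 4*o + 20*u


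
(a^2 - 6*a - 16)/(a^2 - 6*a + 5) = (a^2 - 6*a - 16)/(a^2 - 6*a + 5)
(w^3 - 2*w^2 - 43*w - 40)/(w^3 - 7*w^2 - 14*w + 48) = (w^2 + 6*w + 5)/(w^2 + w - 6)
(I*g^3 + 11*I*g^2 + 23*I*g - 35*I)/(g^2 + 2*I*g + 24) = I*(g^3 + 11*g^2 + 23*g - 35)/(g^2 + 2*I*g + 24)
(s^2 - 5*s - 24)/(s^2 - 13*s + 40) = (s + 3)/(s - 5)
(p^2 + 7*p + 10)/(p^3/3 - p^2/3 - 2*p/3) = 3*(p^2 + 7*p + 10)/(p*(p^2 - p - 2))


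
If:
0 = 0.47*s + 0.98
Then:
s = -2.09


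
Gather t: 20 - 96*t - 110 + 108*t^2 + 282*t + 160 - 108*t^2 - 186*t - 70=0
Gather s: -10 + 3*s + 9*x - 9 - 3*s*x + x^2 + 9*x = s*(3 - 3*x) + x^2 + 18*x - 19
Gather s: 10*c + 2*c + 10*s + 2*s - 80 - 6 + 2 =12*c + 12*s - 84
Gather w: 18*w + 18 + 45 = 18*w + 63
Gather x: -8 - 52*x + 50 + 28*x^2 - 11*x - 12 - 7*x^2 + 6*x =21*x^2 - 57*x + 30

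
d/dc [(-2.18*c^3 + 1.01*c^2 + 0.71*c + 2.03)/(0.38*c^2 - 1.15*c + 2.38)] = (-0.8284*c^4 + 5.014*c^3 - 16.9965*c^2 + 3.2648*c + 4.0243)/(0.1444*c^4 - 0.874*c^3 + 3.1313*c^2 - 5.474*c + 5.6644)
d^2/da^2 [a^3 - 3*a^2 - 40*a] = 6*a - 6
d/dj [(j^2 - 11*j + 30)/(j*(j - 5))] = 6/j^2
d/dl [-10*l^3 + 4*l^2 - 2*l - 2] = -30*l^2 + 8*l - 2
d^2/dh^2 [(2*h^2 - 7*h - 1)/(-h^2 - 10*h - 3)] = 2*(27*h^3 + 21*h^2 - 33*h - 131)/(h^6 + 30*h^5 + 309*h^4 + 1180*h^3 + 927*h^2 + 270*h + 27)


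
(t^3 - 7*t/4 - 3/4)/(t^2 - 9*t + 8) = (4*t^3 - 7*t - 3)/(4*(t^2 - 9*t + 8))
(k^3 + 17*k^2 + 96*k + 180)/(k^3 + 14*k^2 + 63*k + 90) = (k + 6)/(k + 3)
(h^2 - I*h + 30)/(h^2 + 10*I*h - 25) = (h - 6*I)/(h + 5*I)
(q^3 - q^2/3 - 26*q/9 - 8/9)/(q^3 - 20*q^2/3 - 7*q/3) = (3*q^2 - 2*q - 8)/(3*q*(q - 7))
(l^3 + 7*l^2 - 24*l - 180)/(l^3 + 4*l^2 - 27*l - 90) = (l + 6)/(l + 3)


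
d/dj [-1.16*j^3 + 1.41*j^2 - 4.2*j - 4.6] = -3.48*j^2 + 2.82*j - 4.2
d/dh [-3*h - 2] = -3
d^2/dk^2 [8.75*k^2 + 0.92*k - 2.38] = 17.5000000000000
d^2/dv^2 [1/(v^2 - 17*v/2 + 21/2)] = 4*(-4*v^2 + 34*v + (4*v - 17)^2 - 42)/(2*v^2 - 17*v + 21)^3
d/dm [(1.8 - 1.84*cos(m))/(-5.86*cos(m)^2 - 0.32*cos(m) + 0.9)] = (10.7824*cos(m)^2 - 21.096*cos(m) + 1.08)*sin(m)/(34.3396*cos(m)^4 + 3.7504*cos(m)^3 - 10.4456*cos(m)^2 - 0.576*cos(m) + 0.81)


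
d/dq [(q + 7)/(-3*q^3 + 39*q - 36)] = (-q^3 + 13*q + (q + 7)*(3*q^2 - 13) - 12)/(3*(q^3 - 13*q + 12)^2)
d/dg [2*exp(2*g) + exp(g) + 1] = (4*exp(g) + 1)*exp(g)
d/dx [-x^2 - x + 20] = -2*x - 1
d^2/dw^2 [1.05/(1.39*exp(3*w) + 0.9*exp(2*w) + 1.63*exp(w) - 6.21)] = (1.05*(4.17*exp(2*w) + 1.8*exp(w) + 1.63)*(8.34*exp(2*w) + 3.6*exp(w) + 3.26)*exp(w) - (13.1355*exp(2*w) + 3.78*exp(w) + 1.7115)*(1.39*exp(3*w) + 0.9*exp(2*w) + 1.63*exp(w) - 6.21))*exp(w)/(1.39*exp(3*w) + 0.9*exp(2*w) + 1.63*exp(w) - 6.21)^3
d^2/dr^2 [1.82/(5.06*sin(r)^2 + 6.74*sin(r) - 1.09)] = (-186.394208*sin(r)^4 - 186.210024*sin(r)^3 + 156.760968*sin(r)^2 + 359.049236*sin(r) + 185.43252)/(5.06*sin(r)^2 + 6.74*sin(r) - 1.09)^3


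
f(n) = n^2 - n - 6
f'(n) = 2*n - 1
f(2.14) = -3.56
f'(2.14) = 3.28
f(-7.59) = 59.20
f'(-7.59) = -16.18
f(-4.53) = 19.05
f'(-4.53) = -10.06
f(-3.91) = 13.20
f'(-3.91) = -8.82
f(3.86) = 5.04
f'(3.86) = 6.72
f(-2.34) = 1.82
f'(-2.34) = -5.68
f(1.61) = -5.02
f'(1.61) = 2.22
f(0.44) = -6.25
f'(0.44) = -0.12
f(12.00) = 126.00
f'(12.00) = 23.00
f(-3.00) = 6.00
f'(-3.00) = -7.00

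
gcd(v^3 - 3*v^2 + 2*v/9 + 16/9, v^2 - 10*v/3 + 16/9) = v - 8/3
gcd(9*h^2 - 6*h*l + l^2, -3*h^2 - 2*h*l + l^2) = 3*h - l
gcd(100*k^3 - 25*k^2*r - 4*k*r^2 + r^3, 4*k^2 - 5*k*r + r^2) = -4*k + r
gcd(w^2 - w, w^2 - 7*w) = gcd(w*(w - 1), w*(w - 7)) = w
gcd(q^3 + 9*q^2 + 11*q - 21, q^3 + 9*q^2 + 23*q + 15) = q + 3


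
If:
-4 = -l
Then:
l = 4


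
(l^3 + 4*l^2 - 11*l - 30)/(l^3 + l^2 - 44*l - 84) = (l^2 + 2*l - 15)/(l^2 - l - 42)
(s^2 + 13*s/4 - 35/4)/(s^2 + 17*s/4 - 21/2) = (s + 5)/(s + 6)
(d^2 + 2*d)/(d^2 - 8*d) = (d + 2)/(d - 8)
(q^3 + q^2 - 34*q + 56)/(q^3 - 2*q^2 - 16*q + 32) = (q + 7)/(q + 4)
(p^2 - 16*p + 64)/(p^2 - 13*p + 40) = (p - 8)/(p - 5)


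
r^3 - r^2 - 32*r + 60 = (r - 5)*(r - 2)*(r + 6)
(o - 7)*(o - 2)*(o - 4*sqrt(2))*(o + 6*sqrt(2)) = o^4 - 9*o^3 + 2*sqrt(2)*o^3 - 34*o^2 - 18*sqrt(2)*o^2 + 28*sqrt(2)*o + 432*o - 672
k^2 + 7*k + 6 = (k + 1)*(k + 6)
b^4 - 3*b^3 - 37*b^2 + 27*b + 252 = (b - 7)*(b - 3)*(b + 3)*(b + 4)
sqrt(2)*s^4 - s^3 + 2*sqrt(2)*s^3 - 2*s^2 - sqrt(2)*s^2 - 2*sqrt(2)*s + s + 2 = (s - 1)*(s + 2)*(s - sqrt(2)/2)*(sqrt(2)*s + sqrt(2))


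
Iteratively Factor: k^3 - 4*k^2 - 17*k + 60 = (k - 3)*(k^2 - k - 20) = (k - 3)*(k + 4)*(k - 5)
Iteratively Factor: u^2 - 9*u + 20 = (u - 4)*(u - 5)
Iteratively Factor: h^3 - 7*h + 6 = (h + 3)*(h^2 - 3*h + 2) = (h - 2)*(h + 3)*(h - 1)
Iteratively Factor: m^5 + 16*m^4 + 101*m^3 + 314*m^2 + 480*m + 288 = (m + 4)*(m^4 + 12*m^3 + 53*m^2 + 102*m + 72) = (m + 3)*(m + 4)*(m^3 + 9*m^2 + 26*m + 24) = (m + 2)*(m + 3)*(m + 4)*(m^2 + 7*m + 12) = (m + 2)*(m + 3)^2*(m + 4)*(m + 4)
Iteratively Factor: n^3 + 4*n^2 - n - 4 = (n + 1)*(n^2 + 3*n - 4) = (n - 1)*(n + 1)*(n + 4)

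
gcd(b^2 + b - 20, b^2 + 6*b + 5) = b + 5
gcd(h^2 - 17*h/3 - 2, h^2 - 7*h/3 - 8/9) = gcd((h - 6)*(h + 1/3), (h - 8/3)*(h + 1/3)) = h + 1/3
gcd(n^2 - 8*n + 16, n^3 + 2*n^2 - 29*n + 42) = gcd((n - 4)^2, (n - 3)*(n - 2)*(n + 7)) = 1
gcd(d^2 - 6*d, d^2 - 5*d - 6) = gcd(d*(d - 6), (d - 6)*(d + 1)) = d - 6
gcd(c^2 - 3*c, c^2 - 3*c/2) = c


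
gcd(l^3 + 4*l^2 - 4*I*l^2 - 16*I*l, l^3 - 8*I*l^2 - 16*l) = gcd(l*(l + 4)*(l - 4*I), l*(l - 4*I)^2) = l^2 - 4*I*l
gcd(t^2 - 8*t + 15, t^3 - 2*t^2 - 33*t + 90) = t^2 - 8*t + 15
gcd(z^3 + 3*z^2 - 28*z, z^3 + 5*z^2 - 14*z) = z^2 + 7*z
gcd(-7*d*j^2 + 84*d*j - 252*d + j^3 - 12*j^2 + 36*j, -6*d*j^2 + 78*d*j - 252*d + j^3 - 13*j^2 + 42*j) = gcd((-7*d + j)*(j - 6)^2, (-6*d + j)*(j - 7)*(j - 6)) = j - 6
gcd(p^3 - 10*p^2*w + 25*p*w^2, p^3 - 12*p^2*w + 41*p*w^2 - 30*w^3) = p - 5*w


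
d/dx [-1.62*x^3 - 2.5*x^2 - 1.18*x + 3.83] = -4.86*x^2 - 5.0*x - 1.18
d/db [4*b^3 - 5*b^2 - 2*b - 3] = 12*b^2 - 10*b - 2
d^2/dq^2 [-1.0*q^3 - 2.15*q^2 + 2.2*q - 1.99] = -6.0*q - 4.3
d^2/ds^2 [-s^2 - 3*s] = -2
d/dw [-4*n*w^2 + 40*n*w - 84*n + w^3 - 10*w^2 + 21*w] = -8*n*w + 40*n + 3*w^2 - 20*w + 21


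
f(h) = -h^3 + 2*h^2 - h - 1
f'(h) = -3*h^2 + 4*h - 1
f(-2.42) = 27.31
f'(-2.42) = -28.25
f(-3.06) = 49.44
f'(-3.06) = -41.33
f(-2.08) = 18.73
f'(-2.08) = -22.30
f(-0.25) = -0.61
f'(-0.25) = -2.19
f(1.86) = -2.38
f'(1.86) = -3.94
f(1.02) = -1.00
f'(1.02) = -0.04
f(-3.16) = 53.69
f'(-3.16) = -43.60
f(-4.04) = 101.62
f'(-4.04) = -66.12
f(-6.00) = 293.00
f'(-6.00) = -133.00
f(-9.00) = 899.00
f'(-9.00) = -280.00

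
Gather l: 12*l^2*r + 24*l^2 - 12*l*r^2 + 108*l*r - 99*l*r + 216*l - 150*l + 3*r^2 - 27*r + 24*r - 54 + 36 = l^2*(12*r + 24) + l*(-12*r^2 + 9*r + 66) + 3*r^2 - 3*r - 18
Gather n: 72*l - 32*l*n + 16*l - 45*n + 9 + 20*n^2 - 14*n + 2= 88*l + 20*n^2 + n*(-32*l - 59) + 11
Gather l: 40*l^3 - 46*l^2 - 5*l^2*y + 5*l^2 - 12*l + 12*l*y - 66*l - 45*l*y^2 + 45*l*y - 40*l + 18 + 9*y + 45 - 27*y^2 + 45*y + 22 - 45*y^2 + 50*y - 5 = 40*l^3 + l^2*(-5*y - 41) + l*(-45*y^2 + 57*y - 118) - 72*y^2 + 104*y + 80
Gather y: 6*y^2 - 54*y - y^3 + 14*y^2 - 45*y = -y^3 + 20*y^2 - 99*y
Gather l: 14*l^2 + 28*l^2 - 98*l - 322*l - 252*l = 42*l^2 - 672*l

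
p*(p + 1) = p^2 + p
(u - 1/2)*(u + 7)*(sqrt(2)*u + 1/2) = sqrt(2)*u^3 + u^2/2 + 13*sqrt(2)*u^2/2 - 7*sqrt(2)*u/2 + 13*u/4 - 7/4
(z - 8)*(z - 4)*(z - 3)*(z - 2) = z^4 - 17*z^3 + 98*z^2 - 232*z + 192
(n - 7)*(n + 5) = n^2 - 2*n - 35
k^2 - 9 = (k - 3)*(k + 3)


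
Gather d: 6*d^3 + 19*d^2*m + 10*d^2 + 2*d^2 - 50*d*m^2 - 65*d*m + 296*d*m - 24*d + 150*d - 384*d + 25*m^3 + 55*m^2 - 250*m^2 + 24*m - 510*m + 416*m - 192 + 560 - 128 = 6*d^3 + d^2*(19*m + 12) + d*(-50*m^2 + 231*m - 258) + 25*m^3 - 195*m^2 - 70*m + 240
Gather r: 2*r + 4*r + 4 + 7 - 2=6*r + 9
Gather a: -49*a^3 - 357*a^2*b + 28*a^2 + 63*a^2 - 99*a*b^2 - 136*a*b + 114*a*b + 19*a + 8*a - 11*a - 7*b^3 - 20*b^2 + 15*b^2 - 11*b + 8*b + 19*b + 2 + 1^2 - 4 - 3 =-49*a^3 + a^2*(91 - 357*b) + a*(-99*b^2 - 22*b + 16) - 7*b^3 - 5*b^2 + 16*b - 4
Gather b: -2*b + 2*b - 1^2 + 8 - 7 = 0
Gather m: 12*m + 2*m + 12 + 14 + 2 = 14*m + 28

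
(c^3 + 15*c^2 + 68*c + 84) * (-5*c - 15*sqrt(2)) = -5*c^4 - 75*c^3 - 15*sqrt(2)*c^3 - 340*c^2 - 225*sqrt(2)*c^2 - 1020*sqrt(2)*c - 420*c - 1260*sqrt(2)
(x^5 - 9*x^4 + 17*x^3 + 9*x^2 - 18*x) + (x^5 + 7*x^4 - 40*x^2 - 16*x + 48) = 2*x^5 - 2*x^4 + 17*x^3 - 31*x^2 - 34*x + 48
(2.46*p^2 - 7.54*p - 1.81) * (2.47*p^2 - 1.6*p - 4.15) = 6.0762*p^4 - 22.5598*p^3 - 2.6157*p^2 + 34.187*p + 7.5115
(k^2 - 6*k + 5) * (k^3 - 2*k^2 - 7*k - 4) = k^5 - 8*k^4 + 10*k^3 + 28*k^2 - 11*k - 20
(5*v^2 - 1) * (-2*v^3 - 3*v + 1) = -10*v^5 - 13*v^3 + 5*v^2 + 3*v - 1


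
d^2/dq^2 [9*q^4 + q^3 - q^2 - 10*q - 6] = 108*q^2 + 6*q - 2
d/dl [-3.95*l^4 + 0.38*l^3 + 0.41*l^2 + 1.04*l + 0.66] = -15.8*l^3 + 1.14*l^2 + 0.82*l + 1.04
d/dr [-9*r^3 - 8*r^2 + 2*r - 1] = -27*r^2 - 16*r + 2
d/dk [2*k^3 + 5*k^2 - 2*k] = 6*k^2 + 10*k - 2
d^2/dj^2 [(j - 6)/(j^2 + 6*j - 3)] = 2*(-3*j*(j^2 + 6*j - 3) + 4*(j - 6)*(j + 3)^2)/(j^2 + 6*j - 3)^3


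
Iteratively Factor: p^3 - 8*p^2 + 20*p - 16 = (p - 2)*(p^2 - 6*p + 8) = (p - 2)^2*(p - 4)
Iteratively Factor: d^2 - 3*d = (d)*(d - 3)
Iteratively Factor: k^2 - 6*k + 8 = (k - 2)*(k - 4)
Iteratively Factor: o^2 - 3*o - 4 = (o + 1)*(o - 4)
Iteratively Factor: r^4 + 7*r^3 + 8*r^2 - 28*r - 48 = (r + 3)*(r^3 + 4*r^2 - 4*r - 16) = (r - 2)*(r + 3)*(r^2 + 6*r + 8) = (r - 2)*(r + 2)*(r + 3)*(r + 4)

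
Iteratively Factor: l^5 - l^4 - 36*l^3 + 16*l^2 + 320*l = (l + 4)*(l^4 - 5*l^3 - 16*l^2 + 80*l) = (l - 5)*(l + 4)*(l^3 - 16*l) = (l - 5)*(l + 4)^2*(l^2 - 4*l) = l*(l - 5)*(l + 4)^2*(l - 4)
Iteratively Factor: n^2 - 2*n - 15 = (n + 3)*(n - 5)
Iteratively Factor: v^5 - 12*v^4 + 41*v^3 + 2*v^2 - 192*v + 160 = (v - 1)*(v^4 - 11*v^3 + 30*v^2 + 32*v - 160) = (v - 4)*(v - 1)*(v^3 - 7*v^2 + 2*v + 40) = (v - 4)*(v - 1)*(v + 2)*(v^2 - 9*v + 20) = (v - 4)^2*(v - 1)*(v + 2)*(v - 5)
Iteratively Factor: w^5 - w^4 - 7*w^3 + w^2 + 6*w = (w + 2)*(w^4 - 3*w^3 - w^2 + 3*w) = w*(w + 2)*(w^3 - 3*w^2 - w + 3) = w*(w - 3)*(w + 2)*(w^2 - 1) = w*(w - 3)*(w - 1)*(w + 2)*(w + 1)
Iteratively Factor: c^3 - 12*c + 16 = (c - 2)*(c^2 + 2*c - 8) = (c - 2)*(c + 4)*(c - 2)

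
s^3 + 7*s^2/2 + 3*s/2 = s*(s + 1/2)*(s + 3)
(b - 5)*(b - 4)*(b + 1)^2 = b^4 - 7*b^3 + 3*b^2 + 31*b + 20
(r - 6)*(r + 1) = r^2 - 5*r - 6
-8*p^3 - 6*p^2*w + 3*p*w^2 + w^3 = (-2*p + w)*(p + w)*(4*p + w)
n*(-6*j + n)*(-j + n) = 6*j^2*n - 7*j*n^2 + n^3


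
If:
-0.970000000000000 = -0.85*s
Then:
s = 1.14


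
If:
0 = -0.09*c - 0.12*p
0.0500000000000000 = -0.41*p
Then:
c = 0.16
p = -0.12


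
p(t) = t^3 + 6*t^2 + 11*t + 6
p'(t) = 3*t^2 + 12*t + 11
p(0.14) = 7.66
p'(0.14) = 12.74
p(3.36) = 148.63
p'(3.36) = 85.19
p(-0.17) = 4.30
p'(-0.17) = 9.05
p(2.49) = 86.03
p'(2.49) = 59.48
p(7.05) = 732.17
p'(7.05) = 244.71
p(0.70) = 16.98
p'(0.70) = 20.87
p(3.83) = 192.33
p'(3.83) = 100.97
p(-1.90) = -0.10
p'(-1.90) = -0.97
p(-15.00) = -2184.00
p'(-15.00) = 506.00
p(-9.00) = -336.00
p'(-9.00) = 146.00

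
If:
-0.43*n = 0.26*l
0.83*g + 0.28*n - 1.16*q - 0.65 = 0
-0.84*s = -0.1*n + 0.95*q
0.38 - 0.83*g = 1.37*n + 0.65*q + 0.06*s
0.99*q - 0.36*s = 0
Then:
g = 0.85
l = 0.39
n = -0.23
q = -0.01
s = -0.02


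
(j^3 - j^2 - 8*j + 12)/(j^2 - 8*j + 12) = (j^2 + j - 6)/(j - 6)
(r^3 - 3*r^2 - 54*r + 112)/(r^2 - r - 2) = (r^2 - r - 56)/(r + 1)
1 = 1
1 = 1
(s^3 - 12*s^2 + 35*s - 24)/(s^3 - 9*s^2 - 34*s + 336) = (s^2 - 4*s + 3)/(s^2 - s - 42)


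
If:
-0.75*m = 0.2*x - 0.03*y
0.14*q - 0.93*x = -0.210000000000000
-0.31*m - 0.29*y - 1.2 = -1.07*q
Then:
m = 0.0287852398328488*y - 0.104025801153635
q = 0.279367686306713*y + 1.09135701088072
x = 0.042055350626817*y + 0.39009675432613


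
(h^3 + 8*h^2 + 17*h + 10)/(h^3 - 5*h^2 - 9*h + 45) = (h^3 + 8*h^2 + 17*h + 10)/(h^3 - 5*h^2 - 9*h + 45)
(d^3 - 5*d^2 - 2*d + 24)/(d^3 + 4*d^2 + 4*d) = (d^2 - 7*d + 12)/(d*(d + 2))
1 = 1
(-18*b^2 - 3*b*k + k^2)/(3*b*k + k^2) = (-6*b + k)/k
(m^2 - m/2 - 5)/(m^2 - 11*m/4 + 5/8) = 4*(m + 2)/(4*m - 1)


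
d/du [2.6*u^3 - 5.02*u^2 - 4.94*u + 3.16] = 7.8*u^2 - 10.04*u - 4.94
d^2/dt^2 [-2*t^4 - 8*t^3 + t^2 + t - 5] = -24*t^2 - 48*t + 2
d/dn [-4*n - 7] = -4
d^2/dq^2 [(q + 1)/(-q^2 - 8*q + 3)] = 2*(-4*(q + 1)*(q + 4)^2 + 3*(q + 3)*(q^2 + 8*q - 3))/(q^2 + 8*q - 3)^3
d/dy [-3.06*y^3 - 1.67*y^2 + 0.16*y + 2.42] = -9.18*y^2 - 3.34*y + 0.16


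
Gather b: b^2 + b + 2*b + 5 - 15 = b^2 + 3*b - 10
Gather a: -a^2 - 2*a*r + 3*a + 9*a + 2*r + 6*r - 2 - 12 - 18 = -a^2 + a*(12 - 2*r) + 8*r - 32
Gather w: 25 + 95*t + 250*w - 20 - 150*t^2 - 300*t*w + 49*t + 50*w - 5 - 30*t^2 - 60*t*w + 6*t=-180*t^2 + 150*t + w*(300 - 360*t)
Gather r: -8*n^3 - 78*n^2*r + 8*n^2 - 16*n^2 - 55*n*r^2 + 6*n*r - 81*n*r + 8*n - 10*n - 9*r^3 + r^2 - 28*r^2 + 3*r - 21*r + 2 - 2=-8*n^3 - 8*n^2 - 2*n - 9*r^3 + r^2*(-55*n - 27) + r*(-78*n^2 - 75*n - 18)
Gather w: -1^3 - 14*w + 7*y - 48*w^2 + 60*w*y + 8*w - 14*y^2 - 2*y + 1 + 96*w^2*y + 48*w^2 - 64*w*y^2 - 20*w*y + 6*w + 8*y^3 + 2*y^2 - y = 96*w^2*y + w*(-64*y^2 + 40*y) + 8*y^3 - 12*y^2 + 4*y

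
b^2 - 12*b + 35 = (b - 7)*(b - 5)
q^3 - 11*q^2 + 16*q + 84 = (q - 7)*(q - 6)*(q + 2)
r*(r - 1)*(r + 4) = r^3 + 3*r^2 - 4*r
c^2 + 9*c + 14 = (c + 2)*(c + 7)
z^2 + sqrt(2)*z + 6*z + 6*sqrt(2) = (z + 6)*(z + sqrt(2))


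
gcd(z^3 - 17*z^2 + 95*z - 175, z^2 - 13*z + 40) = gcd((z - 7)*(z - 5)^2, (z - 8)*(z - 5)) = z - 5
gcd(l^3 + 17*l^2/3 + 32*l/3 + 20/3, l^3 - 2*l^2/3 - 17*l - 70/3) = l + 2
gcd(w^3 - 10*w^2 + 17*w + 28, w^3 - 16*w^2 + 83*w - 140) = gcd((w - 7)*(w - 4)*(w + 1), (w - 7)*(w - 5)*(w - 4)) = w^2 - 11*w + 28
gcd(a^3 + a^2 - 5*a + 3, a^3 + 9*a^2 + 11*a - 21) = a^2 + 2*a - 3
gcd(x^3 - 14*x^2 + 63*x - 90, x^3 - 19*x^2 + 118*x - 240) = x^2 - 11*x + 30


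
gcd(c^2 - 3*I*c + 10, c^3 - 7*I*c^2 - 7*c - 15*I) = c - 5*I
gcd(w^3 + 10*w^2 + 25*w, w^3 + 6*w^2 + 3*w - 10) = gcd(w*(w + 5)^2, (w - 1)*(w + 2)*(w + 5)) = w + 5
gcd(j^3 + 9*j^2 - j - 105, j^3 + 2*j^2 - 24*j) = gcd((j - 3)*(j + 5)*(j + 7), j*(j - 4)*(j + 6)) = 1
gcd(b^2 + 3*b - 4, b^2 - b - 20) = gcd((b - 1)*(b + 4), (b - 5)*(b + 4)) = b + 4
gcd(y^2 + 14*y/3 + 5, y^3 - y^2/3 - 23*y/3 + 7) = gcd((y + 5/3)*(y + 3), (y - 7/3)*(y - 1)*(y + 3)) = y + 3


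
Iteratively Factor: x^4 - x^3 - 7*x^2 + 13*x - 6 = (x + 3)*(x^3 - 4*x^2 + 5*x - 2) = (x - 1)*(x + 3)*(x^2 - 3*x + 2) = (x - 1)^2*(x + 3)*(x - 2)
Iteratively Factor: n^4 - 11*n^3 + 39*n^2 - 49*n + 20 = (n - 1)*(n^3 - 10*n^2 + 29*n - 20) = (n - 5)*(n - 1)*(n^2 - 5*n + 4) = (n - 5)*(n - 1)^2*(n - 4)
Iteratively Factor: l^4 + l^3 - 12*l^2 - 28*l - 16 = (l - 4)*(l^3 + 5*l^2 + 8*l + 4) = (l - 4)*(l + 2)*(l^2 + 3*l + 2) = (l - 4)*(l + 2)^2*(l + 1)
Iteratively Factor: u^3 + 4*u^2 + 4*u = (u + 2)*(u^2 + 2*u) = (u + 2)^2*(u)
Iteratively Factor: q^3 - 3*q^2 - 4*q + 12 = (q + 2)*(q^2 - 5*q + 6) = (q - 3)*(q + 2)*(q - 2)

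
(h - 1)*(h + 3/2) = h^2 + h/2 - 3/2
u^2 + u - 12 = (u - 3)*(u + 4)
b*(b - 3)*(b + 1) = b^3 - 2*b^2 - 3*b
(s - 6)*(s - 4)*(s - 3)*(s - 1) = s^4 - 14*s^3 + 67*s^2 - 126*s + 72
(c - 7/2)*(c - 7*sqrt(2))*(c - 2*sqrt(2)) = c^3 - 9*sqrt(2)*c^2 - 7*c^2/2 + 28*c + 63*sqrt(2)*c/2 - 98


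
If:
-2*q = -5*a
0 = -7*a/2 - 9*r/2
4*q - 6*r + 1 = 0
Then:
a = -3/44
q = -15/88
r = 7/132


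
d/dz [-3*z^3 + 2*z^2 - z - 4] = -9*z^2 + 4*z - 1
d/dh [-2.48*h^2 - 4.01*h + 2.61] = -4.96*h - 4.01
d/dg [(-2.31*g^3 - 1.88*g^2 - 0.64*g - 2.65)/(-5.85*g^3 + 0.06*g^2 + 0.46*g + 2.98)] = (-11.1366*g^4 - 9.6132*g^3 - 67.9853*g^2 - 10.8868*g - 0.6882)/(34.2225*g^6 - 0.702*g^5 - 5.3784*g^4 - 34.8108*g^3 + 0.5692*g^2 + 2.7416*g + 8.8804)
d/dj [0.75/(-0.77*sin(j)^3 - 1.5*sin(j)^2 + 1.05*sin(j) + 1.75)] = (1.7325*sin(j)^2 + 2.25*sin(j) - 0.7875)*cos(j)/(0.77*sin(j)^3 + 1.5*sin(j)^2 - 1.05*sin(j) - 1.75)^2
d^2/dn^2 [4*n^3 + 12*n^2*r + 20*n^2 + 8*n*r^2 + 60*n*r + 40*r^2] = 24*n + 24*r + 40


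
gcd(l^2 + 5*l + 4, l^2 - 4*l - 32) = l + 4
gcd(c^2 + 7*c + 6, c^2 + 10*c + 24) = c + 6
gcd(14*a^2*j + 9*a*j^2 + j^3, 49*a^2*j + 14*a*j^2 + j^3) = 7*a*j + j^2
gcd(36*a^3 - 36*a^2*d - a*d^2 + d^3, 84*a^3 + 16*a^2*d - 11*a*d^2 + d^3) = 6*a - d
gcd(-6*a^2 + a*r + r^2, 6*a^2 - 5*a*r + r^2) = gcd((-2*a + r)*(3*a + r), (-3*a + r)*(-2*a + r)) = -2*a + r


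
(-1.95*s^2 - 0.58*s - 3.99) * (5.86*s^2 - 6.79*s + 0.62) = -11.427*s^4 + 9.8417*s^3 - 20.6522*s^2 + 26.7325*s - 2.4738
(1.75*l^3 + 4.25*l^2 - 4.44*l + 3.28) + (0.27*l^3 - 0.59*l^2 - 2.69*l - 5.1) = 2.02*l^3 + 3.66*l^2 - 7.13*l - 1.82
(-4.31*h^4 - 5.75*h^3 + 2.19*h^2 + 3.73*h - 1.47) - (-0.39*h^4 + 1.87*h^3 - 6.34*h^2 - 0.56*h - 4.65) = -3.92*h^4 - 7.62*h^3 + 8.53*h^2 + 4.29*h + 3.18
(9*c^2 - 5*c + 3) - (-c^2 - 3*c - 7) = 10*c^2 - 2*c + 10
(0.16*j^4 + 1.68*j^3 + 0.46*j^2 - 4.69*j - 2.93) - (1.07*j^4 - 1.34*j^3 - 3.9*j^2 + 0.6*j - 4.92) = -0.91*j^4 + 3.02*j^3 + 4.36*j^2 - 5.29*j + 1.99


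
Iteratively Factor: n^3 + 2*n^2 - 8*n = (n + 4)*(n^2 - 2*n) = (n - 2)*(n + 4)*(n)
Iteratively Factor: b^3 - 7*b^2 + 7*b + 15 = (b + 1)*(b^2 - 8*b + 15) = (b - 5)*(b + 1)*(b - 3)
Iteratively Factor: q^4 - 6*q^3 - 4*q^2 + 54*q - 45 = (q + 3)*(q^3 - 9*q^2 + 23*q - 15) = (q - 3)*(q + 3)*(q^2 - 6*q + 5) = (q - 5)*(q - 3)*(q + 3)*(q - 1)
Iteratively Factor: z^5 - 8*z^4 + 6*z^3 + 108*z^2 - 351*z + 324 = (z - 3)*(z^4 - 5*z^3 - 9*z^2 + 81*z - 108) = (z - 3)^2*(z^3 - 2*z^2 - 15*z + 36) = (z - 3)^2*(z + 4)*(z^2 - 6*z + 9) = (z - 3)^3*(z + 4)*(z - 3)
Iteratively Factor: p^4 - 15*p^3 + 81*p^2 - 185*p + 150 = (p - 5)*(p^3 - 10*p^2 + 31*p - 30) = (p - 5)*(p - 3)*(p^2 - 7*p + 10) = (p - 5)^2*(p - 3)*(p - 2)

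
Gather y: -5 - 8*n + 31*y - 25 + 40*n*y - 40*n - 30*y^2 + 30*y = -48*n - 30*y^2 + y*(40*n + 61) - 30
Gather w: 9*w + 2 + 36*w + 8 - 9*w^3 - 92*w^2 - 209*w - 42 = -9*w^3 - 92*w^2 - 164*w - 32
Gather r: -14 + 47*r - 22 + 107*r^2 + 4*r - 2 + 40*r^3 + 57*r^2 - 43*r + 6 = 40*r^3 + 164*r^2 + 8*r - 32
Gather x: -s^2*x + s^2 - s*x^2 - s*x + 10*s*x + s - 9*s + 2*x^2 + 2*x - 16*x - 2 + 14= s^2 - 8*s + x^2*(2 - s) + x*(-s^2 + 9*s - 14) + 12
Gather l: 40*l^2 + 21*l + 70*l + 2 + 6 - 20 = 40*l^2 + 91*l - 12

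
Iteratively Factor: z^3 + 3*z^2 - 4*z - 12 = (z - 2)*(z^2 + 5*z + 6) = (z - 2)*(z + 2)*(z + 3)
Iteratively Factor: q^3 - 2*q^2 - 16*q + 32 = (q - 4)*(q^2 + 2*q - 8) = (q - 4)*(q - 2)*(q + 4)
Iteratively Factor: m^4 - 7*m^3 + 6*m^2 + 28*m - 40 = (m + 2)*(m^3 - 9*m^2 + 24*m - 20) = (m - 2)*(m + 2)*(m^2 - 7*m + 10) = (m - 5)*(m - 2)*(m + 2)*(m - 2)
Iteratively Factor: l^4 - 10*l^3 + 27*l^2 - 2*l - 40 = (l - 2)*(l^3 - 8*l^2 + 11*l + 20) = (l - 2)*(l + 1)*(l^2 - 9*l + 20) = (l - 5)*(l - 2)*(l + 1)*(l - 4)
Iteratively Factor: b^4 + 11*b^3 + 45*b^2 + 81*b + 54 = (b + 3)*(b^3 + 8*b^2 + 21*b + 18) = (b + 2)*(b + 3)*(b^2 + 6*b + 9) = (b + 2)*(b + 3)^2*(b + 3)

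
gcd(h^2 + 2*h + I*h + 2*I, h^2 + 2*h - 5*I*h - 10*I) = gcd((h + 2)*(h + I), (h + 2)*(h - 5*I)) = h + 2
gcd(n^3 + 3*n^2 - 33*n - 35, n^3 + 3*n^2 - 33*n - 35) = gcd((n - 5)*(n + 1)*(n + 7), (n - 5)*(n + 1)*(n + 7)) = n^3 + 3*n^2 - 33*n - 35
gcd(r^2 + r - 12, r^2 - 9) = r - 3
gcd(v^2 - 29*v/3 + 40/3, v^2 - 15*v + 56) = v - 8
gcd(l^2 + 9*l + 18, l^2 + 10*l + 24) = l + 6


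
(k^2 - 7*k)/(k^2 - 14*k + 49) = k/(k - 7)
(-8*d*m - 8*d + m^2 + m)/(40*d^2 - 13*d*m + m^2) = (-m - 1)/(5*d - m)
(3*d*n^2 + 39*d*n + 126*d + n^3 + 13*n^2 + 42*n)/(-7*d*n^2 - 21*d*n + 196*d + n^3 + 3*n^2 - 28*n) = (-3*d*n - 18*d - n^2 - 6*n)/(7*d*n - 28*d - n^2 + 4*n)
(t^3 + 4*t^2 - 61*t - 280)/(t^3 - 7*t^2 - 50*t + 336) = (t + 5)/(t - 6)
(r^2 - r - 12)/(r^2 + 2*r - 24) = (r + 3)/(r + 6)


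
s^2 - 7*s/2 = s*(s - 7/2)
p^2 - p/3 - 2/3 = (p - 1)*(p + 2/3)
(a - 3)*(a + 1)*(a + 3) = a^3 + a^2 - 9*a - 9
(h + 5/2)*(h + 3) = h^2 + 11*h/2 + 15/2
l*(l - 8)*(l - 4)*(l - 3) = l^4 - 15*l^3 + 68*l^2 - 96*l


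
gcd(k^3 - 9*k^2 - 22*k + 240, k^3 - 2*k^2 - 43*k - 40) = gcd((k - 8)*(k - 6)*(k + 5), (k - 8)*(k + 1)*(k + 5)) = k^2 - 3*k - 40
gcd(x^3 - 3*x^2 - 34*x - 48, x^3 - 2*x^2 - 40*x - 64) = x^2 - 6*x - 16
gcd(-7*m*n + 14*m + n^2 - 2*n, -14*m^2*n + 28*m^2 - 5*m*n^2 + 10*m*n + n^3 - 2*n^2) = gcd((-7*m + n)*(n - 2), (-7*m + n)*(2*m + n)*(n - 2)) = 7*m*n - 14*m - n^2 + 2*n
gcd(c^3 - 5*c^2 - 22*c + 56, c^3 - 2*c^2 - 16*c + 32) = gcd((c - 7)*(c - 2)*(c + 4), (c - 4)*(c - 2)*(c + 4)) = c^2 + 2*c - 8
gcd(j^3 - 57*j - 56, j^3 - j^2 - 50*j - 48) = j^2 - 7*j - 8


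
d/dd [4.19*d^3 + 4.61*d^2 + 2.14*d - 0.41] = 12.57*d^2 + 9.22*d + 2.14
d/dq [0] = 0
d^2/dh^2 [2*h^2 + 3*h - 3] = 4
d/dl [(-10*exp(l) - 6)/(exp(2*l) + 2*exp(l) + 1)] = (10*exp(l) + 2)*exp(l)/(exp(3*l) + 3*exp(2*l) + 3*exp(l) + 1)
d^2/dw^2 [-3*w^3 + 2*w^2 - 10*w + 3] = 4 - 18*w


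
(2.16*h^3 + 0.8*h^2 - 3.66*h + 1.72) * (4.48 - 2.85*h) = -6.156*h^4 + 7.3968*h^3 + 14.015*h^2 - 21.2988*h + 7.7056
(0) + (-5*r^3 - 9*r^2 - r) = -5*r^3 - 9*r^2 - r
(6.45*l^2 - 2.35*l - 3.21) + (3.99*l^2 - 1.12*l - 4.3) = 10.44*l^2 - 3.47*l - 7.51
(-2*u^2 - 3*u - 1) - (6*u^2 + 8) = -8*u^2 - 3*u - 9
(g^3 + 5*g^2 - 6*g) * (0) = 0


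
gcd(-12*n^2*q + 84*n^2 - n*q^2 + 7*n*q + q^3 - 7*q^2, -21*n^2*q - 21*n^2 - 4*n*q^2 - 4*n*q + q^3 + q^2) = 3*n + q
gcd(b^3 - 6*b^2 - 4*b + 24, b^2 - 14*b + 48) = b - 6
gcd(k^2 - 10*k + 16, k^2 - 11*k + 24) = k - 8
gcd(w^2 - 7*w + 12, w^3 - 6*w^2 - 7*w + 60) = w - 4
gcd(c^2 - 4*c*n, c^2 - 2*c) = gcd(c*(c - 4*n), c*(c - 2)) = c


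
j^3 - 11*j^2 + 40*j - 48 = (j - 4)^2*(j - 3)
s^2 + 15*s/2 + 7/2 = (s + 1/2)*(s + 7)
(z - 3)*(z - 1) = z^2 - 4*z + 3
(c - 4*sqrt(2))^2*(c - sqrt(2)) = c^3 - 9*sqrt(2)*c^2 + 48*c - 32*sqrt(2)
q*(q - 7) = q^2 - 7*q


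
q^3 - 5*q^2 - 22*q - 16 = (q - 8)*(q + 1)*(q + 2)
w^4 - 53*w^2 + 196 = (w - 7)*(w - 2)*(w + 2)*(w + 7)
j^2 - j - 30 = (j - 6)*(j + 5)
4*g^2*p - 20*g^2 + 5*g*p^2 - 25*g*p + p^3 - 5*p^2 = (g + p)*(4*g + p)*(p - 5)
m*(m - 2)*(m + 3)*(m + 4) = m^4 + 5*m^3 - 2*m^2 - 24*m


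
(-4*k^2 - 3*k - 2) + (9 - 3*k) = -4*k^2 - 6*k + 7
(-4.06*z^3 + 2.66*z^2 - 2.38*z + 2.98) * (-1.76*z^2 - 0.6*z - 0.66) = 7.1456*z^5 - 2.2456*z^4 + 5.2724*z^3 - 5.5724*z^2 - 0.2172*z - 1.9668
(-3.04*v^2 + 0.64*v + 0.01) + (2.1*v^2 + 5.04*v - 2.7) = -0.94*v^2 + 5.68*v - 2.69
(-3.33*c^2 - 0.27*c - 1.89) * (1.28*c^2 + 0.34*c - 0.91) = -4.2624*c^4 - 1.4778*c^3 + 0.5193*c^2 - 0.3969*c + 1.7199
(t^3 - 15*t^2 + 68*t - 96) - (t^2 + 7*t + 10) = t^3 - 16*t^2 + 61*t - 106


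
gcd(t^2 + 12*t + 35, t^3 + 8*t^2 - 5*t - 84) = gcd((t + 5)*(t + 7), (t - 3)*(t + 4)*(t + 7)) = t + 7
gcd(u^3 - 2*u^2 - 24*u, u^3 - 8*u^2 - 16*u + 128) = u + 4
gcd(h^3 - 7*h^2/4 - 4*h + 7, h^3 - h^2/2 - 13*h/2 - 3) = h + 2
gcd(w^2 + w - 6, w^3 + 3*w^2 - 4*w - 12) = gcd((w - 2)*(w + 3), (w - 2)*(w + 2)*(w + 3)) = w^2 + w - 6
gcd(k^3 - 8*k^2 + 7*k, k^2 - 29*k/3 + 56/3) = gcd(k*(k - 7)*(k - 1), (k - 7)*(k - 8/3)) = k - 7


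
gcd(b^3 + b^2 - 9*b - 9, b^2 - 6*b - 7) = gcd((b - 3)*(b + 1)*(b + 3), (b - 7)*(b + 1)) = b + 1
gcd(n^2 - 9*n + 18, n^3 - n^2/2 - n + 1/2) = 1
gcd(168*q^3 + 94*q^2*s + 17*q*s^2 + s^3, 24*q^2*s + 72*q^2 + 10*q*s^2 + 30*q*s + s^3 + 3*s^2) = 24*q^2 + 10*q*s + s^2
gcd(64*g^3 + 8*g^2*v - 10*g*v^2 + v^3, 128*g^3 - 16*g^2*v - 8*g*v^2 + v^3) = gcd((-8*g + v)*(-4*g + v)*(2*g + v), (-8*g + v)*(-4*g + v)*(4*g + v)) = 32*g^2 - 12*g*v + v^2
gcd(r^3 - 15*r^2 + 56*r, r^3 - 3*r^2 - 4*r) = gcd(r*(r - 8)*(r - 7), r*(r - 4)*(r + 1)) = r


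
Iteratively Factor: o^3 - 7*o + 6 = (o - 1)*(o^2 + o - 6) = (o - 1)*(o + 3)*(o - 2)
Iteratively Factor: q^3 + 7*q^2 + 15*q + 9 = (q + 1)*(q^2 + 6*q + 9) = (q + 1)*(q + 3)*(q + 3)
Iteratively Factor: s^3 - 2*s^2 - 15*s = (s + 3)*(s^2 - 5*s) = (s - 5)*(s + 3)*(s)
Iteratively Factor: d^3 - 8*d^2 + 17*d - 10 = (d - 2)*(d^2 - 6*d + 5) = (d - 5)*(d - 2)*(d - 1)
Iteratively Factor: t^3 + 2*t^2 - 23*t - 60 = (t + 3)*(t^2 - t - 20) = (t + 3)*(t + 4)*(t - 5)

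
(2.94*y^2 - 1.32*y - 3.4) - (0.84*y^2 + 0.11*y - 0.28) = 2.1*y^2 - 1.43*y - 3.12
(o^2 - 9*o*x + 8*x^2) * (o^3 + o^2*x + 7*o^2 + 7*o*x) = o^5 - 8*o^4*x + 7*o^4 - o^3*x^2 - 56*o^3*x + 8*o^2*x^3 - 7*o^2*x^2 + 56*o*x^3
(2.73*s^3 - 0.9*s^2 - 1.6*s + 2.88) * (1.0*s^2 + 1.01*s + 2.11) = 2.73*s^5 + 1.8573*s^4 + 3.2513*s^3 - 0.635*s^2 - 0.4672*s + 6.0768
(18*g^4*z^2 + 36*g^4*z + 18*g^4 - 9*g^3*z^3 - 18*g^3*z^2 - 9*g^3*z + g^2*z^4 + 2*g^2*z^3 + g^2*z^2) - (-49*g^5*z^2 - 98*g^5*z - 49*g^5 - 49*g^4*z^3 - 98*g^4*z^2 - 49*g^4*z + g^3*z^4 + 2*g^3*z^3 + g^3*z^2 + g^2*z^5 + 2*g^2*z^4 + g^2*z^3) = 49*g^5*z^2 + 98*g^5*z + 49*g^5 + 49*g^4*z^3 + 116*g^4*z^2 + 85*g^4*z + 18*g^4 - g^3*z^4 - 11*g^3*z^3 - 19*g^3*z^2 - 9*g^3*z - g^2*z^5 - g^2*z^4 + g^2*z^3 + g^2*z^2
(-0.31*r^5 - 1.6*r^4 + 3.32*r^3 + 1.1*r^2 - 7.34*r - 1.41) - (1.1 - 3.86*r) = -0.31*r^5 - 1.6*r^4 + 3.32*r^3 + 1.1*r^2 - 3.48*r - 2.51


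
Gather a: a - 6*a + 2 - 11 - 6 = -5*a - 15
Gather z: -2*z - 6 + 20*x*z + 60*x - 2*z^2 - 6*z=60*x - 2*z^2 + z*(20*x - 8) - 6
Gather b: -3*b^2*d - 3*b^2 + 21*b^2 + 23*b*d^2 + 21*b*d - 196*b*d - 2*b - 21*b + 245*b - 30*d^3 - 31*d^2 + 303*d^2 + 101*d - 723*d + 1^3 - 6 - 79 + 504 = b^2*(18 - 3*d) + b*(23*d^2 - 175*d + 222) - 30*d^3 + 272*d^2 - 622*d + 420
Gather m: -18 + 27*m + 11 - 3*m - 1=24*m - 8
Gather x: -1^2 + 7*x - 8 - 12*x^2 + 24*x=-12*x^2 + 31*x - 9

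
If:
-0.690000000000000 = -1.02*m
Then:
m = 0.68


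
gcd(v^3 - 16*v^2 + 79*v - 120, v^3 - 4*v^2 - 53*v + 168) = v^2 - 11*v + 24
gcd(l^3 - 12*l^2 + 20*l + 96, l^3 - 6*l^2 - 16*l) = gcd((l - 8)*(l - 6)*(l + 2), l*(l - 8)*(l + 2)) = l^2 - 6*l - 16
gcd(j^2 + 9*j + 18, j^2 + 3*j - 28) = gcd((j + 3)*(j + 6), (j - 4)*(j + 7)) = 1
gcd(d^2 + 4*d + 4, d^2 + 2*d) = d + 2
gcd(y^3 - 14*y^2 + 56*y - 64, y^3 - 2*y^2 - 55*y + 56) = y - 8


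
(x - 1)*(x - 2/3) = x^2 - 5*x/3 + 2/3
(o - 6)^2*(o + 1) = o^3 - 11*o^2 + 24*o + 36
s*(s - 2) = s^2 - 2*s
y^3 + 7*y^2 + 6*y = y*(y + 1)*(y + 6)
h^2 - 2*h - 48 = (h - 8)*(h + 6)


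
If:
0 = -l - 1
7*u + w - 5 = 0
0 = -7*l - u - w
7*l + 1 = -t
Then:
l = -1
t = 6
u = -1/3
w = 22/3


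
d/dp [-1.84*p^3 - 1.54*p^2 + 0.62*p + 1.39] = -5.52*p^2 - 3.08*p + 0.62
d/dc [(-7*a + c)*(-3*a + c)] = -10*a + 2*c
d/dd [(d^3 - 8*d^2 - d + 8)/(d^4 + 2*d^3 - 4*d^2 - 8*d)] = (-d^5 + 18*d^4 - 21*d^3 - 2*d^2 + 16*d + 32)/(d^2*(d^5 + 2*d^4 - 8*d^3 - 16*d^2 + 16*d + 32))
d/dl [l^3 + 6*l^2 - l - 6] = 3*l^2 + 12*l - 1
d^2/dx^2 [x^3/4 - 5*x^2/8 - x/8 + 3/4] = 3*x/2 - 5/4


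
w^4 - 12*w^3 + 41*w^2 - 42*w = w*(w - 7)*(w - 3)*(w - 2)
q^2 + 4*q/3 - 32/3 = (q - 8/3)*(q + 4)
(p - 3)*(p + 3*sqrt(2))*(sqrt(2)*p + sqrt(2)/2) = sqrt(2)*p^3 - 5*sqrt(2)*p^2/2 + 6*p^2 - 15*p - 3*sqrt(2)*p/2 - 9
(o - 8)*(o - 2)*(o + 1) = o^3 - 9*o^2 + 6*o + 16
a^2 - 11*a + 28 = (a - 7)*(a - 4)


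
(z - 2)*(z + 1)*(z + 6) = z^3 + 5*z^2 - 8*z - 12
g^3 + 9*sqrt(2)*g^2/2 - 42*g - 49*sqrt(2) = (g - 7*sqrt(2)/2)*(g + sqrt(2))*(g + 7*sqrt(2))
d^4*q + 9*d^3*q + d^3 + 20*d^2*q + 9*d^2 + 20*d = d*(d + 4)*(d + 5)*(d*q + 1)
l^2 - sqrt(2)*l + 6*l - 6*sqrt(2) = (l + 6)*(l - sqrt(2))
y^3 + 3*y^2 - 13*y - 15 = (y - 3)*(y + 1)*(y + 5)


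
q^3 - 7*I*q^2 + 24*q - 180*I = (q - 6*I)^2*(q + 5*I)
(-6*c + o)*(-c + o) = 6*c^2 - 7*c*o + o^2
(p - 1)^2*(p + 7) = p^3 + 5*p^2 - 13*p + 7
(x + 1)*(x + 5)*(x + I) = x^3 + 6*x^2 + I*x^2 + 5*x + 6*I*x + 5*I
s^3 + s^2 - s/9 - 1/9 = (s - 1/3)*(s + 1/3)*(s + 1)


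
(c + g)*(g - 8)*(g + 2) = c*g^2 - 6*c*g - 16*c + g^3 - 6*g^2 - 16*g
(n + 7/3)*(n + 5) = n^2 + 22*n/3 + 35/3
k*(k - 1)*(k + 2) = k^3 + k^2 - 2*k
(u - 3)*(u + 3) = u^2 - 9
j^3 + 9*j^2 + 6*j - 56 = (j - 2)*(j + 4)*(j + 7)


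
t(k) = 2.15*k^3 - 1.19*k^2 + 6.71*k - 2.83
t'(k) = 6.45*k^2 - 2.38*k + 6.71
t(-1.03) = -13.35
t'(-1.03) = 16.00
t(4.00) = 142.57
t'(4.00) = 100.39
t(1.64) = 14.46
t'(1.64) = 20.15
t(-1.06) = -13.84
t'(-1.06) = 16.48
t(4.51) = 200.46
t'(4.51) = 127.17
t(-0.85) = -10.71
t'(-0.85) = 13.39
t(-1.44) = -21.38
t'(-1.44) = 23.51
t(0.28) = -1.00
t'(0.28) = 6.55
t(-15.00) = -7627.48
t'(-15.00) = 1493.66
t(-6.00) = -550.33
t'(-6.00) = 253.19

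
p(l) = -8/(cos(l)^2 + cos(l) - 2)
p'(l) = -8*(2*sin(l)*cos(l) + sin(l))/(cos(l)^2 + cos(l) - 2)^2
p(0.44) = 28.92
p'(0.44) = -125.06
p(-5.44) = 8.96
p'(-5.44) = -17.47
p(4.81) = 4.23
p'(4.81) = 2.65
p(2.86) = 3.93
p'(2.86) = 0.49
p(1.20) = 5.31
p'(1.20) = -5.67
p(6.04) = 91.53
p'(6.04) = 741.60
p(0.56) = 18.39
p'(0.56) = -60.54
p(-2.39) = 3.64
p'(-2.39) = -0.52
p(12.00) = 18.02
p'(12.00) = 58.51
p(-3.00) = 3.98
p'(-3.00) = -0.27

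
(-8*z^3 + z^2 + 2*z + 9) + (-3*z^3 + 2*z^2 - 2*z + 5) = -11*z^3 + 3*z^2 + 14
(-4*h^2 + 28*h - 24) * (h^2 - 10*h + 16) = -4*h^4 + 68*h^3 - 368*h^2 + 688*h - 384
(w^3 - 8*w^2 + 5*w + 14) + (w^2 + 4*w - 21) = w^3 - 7*w^2 + 9*w - 7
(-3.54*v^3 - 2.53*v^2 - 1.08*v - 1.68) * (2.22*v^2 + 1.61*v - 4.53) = -7.8588*v^5 - 11.316*v^4 + 9.5653*v^3 + 5.9925*v^2 + 2.1876*v + 7.6104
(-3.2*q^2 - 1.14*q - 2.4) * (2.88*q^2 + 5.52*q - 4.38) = -9.216*q^4 - 20.9472*q^3 + 0.811200000000001*q^2 - 8.2548*q + 10.512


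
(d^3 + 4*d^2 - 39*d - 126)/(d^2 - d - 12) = (d^2 + d - 42)/(d - 4)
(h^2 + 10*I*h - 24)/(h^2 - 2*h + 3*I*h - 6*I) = (h^2 + 10*I*h - 24)/(h^2 + h*(-2 + 3*I) - 6*I)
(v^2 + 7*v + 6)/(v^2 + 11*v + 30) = (v + 1)/(v + 5)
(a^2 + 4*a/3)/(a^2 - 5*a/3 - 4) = a/(a - 3)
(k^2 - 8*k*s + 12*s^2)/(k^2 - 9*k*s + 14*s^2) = (-k + 6*s)/(-k + 7*s)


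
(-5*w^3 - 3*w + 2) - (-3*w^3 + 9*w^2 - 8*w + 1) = -2*w^3 - 9*w^2 + 5*w + 1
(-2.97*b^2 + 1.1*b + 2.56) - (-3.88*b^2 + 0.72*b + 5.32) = 0.91*b^2 + 0.38*b - 2.76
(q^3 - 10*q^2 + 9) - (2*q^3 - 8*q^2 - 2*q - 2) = -q^3 - 2*q^2 + 2*q + 11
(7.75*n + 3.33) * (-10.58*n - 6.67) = -81.995*n^2 - 86.9239*n - 22.2111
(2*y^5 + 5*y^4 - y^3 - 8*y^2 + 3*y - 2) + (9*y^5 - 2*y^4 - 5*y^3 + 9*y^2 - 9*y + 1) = 11*y^5 + 3*y^4 - 6*y^3 + y^2 - 6*y - 1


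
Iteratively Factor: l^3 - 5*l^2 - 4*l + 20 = (l + 2)*(l^2 - 7*l + 10) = (l - 5)*(l + 2)*(l - 2)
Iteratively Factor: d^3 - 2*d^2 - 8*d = (d + 2)*(d^2 - 4*d) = d*(d + 2)*(d - 4)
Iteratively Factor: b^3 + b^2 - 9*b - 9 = (b + 3)*(b^2 - 2*b - 3) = (b - 3)*(b + 3)*(b + 1)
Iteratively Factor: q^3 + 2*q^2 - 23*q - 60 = (q + 4)*(q^2 - 2*q - 15) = (q + 3)*(q + 4)*(q - 5)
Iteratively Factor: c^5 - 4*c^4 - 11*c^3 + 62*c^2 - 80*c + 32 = (c - 1)*(c^4 - 3*c^3 - 14*c^2 + 48*c - 32) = (c - 2)*(c - 1)*(c^3 - c^2 - 16*c + 16) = (c - 2)*(c - 1)^2*(c^2 - 16) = (c - 2)*(c - 1)^2*(c + 4)*(c - 4)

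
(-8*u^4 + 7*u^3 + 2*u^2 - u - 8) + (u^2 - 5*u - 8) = -8*u^4 + 7*u^3 + 3*u^2 - 6*u - 16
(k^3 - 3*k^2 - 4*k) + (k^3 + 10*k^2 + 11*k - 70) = 2*k^3 + 7*k^2 + 7*k - 70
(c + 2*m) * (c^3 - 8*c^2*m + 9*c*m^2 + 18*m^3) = c^4 - 6*c^3*m - 7*c^2*m^2 + 36*c*m^3 + 36*m^4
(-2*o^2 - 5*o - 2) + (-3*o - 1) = -2*o^2 - 8*o - 3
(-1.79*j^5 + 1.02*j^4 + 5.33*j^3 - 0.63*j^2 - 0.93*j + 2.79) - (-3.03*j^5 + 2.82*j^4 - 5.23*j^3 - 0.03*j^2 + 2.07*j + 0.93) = 1.24*j^5 - 1.8*j^4 + 10.56*j^3 - 0.6*j^2 - 3.0*j + 1.86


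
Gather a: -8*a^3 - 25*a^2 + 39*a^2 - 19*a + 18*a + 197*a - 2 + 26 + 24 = -8*a^3 + 14*a^2 + 196*a + 48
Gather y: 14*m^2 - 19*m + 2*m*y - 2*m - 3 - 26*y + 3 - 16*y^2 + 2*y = 14*m^2 - 21*m - 16*y^2 + y*(2*m - 24)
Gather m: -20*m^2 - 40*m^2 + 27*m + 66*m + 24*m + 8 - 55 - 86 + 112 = -60*m^2 + 117*m - 21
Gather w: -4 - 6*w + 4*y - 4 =-6*w + 4*y - 8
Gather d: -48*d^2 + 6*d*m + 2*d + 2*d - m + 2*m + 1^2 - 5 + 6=-48*d^2 + d*(6*m + 4) + m + 2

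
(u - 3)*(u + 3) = u^2 - 9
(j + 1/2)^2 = j^2 + j + 1/4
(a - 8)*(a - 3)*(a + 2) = a^3 - 9*a^2 + 2*a + 48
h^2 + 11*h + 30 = (h + 5)*(h + 6)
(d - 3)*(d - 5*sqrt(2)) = d^2 - 5*sqrt(2)*d - 3*d + 15*sqrt(2)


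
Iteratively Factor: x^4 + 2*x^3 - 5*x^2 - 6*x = (x)*(x^3 + 2*x^2 - 5*x - 6) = x*(x + 1)*(x^2 + x - 6) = x*(x - 2)*(x + 1)*(x + 3)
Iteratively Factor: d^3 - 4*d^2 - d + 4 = (d - 1)*(d^2 - 3*d - 4) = (d - 1)*(d + 1)*(d - 4)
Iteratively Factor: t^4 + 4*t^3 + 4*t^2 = (t)*(t^3 + 4*t^2 + 4*t) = t*(t + 2)*(t^2 + 2*t) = t^2*(t + 2)*(t + 2)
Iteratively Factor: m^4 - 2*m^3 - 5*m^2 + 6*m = (m + 2)*(m^3 - 4*m^2 + 3*m) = (m - 3)*(m + 2)*(m^2 - m) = (m - 3)*(m - 1)*(m + 2)*(m)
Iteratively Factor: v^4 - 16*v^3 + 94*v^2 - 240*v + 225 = (v - 3)*(v^3 - 13*v^2 + 55*v - 75) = (v - 5)*(v - 3)*(v^2 - 8*v + 15) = (v - 5)^2*(v - 3)*(v - 3)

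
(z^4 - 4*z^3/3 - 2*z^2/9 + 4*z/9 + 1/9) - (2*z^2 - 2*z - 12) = z^4 - 4*z^3/3 - 20*z^2/9 + 22*z/9 + 109/9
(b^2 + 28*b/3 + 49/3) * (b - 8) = b^3 + 4*b^2/3 - 175*b/3 - 392/3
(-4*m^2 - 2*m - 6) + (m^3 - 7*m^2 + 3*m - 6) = m^3 - 11*m^2 + m - 12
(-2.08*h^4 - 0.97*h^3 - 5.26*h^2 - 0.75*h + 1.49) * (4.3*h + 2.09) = -8.944*h^5 - 8.5182*h^4 - 24.6453*h^3 - 14.2184*h^2 + 4.8395*h + 3.1141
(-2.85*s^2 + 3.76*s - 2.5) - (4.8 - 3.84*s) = -2.85*s^2 + 7.6*s - 7.3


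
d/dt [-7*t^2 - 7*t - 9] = -14*t - 7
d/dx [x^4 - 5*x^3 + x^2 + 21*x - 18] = 4*x^3 - 15*x^2 + 2*x + 21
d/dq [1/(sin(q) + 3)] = -cos(q)/(sin(q) + 3)^2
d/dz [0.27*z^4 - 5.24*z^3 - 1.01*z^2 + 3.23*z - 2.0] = 1.08*z^3 - 15.72*z^2 - 2.02*z + 3.23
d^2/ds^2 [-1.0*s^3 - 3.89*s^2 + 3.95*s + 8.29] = -6.0*s - 7.78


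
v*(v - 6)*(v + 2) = v^3 - 4*v^2 - 12*v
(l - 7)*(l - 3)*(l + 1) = l^3 - 9*l^2 + 11*l + 21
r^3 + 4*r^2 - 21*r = r*(r - 3)*(r + 7)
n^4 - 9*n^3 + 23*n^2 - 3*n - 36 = (n - 4)*(n - 3)^2*(n + 1)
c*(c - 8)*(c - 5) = c^3 - 13*c^2 + 40*c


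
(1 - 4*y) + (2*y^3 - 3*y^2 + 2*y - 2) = 2*y^3 - 3*y^2 - 2*y - 1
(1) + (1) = 2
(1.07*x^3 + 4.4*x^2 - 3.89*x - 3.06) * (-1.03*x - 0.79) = -1.1021*x^4 - 5.3773*x^3 + 0.5307*x^2 + 6.2249*x + 2.4174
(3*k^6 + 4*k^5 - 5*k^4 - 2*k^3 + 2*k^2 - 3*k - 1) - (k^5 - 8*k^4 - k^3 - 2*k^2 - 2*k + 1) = 3*k^6 + 3*k^5 + 3*k^4 - k^3 + 4*k^2 - k - 2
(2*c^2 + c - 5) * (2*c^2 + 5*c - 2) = 4*c^4 + 12*c^3 - 9*c^2 - 27*c + 10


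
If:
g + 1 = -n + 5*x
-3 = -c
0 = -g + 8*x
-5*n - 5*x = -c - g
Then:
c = 3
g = -32/9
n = 1/3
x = -4/9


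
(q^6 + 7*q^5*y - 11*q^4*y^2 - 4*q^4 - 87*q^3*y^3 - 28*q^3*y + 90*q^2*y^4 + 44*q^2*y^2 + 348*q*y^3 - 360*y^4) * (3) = 3*q^6 + 21*q^5*y - 33*q^4*y^2 - 12*q^4 - 261*q^3*y^3 - 84*q^3*y + 270*q^2*y^4 + 132*q^2*y^2 + 1044*q*y^3 - 1080*y^4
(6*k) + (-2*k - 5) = 4*k - 5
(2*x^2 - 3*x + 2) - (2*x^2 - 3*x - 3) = 5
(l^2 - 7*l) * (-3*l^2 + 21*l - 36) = -3*l^4 + 42*l^3 - 183*l^2 + 252*l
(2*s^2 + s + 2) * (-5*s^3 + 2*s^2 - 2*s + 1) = -10*s^5 - s^4 - 12*s^3 + 4*s^2 - 3*s + 2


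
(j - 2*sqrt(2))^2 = j^2 - 4*sqrt(2)*j + 8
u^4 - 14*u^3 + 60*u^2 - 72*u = u*(u - 6)^2*(u - 2)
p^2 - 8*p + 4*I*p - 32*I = (p - 8)*(p + 4*I)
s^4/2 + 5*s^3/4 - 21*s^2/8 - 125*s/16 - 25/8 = (s/2 + 1)*(s - 5/2)*(s + 1/2)*(s + 5/2)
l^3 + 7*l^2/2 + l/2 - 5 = (l - 1)*(l + 2)*(l + 5/2)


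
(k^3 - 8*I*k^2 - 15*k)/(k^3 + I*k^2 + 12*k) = (k - 5*I)/(k + 4*I)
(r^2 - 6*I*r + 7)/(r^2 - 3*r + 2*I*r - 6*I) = (r^2 - 6*I*r + 7)/(r^2 + r*(-3 + 2*I) - 6*I)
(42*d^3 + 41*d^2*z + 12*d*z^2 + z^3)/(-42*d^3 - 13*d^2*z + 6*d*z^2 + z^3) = (3*d + z)/(-3*d + z)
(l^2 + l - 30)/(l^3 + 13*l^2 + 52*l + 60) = (l - 5)/(l^2 + 7*l + 10)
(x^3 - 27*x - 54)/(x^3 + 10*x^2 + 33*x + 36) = (x - 6)/(x + 4)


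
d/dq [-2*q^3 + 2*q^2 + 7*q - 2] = -6*q^2 + 4*q + 7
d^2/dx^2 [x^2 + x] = 2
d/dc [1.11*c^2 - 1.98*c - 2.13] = 2.22*c - 1.98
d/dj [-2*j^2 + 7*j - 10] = 7 - 4*j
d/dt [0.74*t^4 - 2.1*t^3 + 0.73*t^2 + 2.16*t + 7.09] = 2.96*t^3 - 6.3*t^2 + 1.46*t + 2.16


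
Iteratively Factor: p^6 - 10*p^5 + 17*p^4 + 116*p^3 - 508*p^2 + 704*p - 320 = (p + 4)*(p^5 - 14*p^4 + 73*p^3 - 176*p^2 + 196*p - 80) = (p - 2)*(p + 4)*(p^4 - 12*p^3 + 49*p^2 - 78*p + 40) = (p - 5)*(p - 2)*(p + 4)*(p^3 - 7*p^2 + 14*p - 8) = (p - 5)*(p - 4)*(p - 2)*(p + 4)*(p^2 - 3*p + 2) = (p - 5)*(p - 4)*(p - 2)^2*(p + 4)*(p - 1)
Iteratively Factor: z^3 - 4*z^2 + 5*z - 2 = (z - 1)*(z^2 - 3*z + 2) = (z - 1)^2*(z - 2)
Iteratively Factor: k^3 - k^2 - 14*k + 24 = (k - 3)*(k^2 + 2*k - 8) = (k - 3)*(k + 4)*(k - 2)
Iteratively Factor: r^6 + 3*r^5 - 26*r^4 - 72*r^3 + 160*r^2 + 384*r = (r + 4)*(r^5 - r^4 - 22*r^3 + 16*r^2 + 96*r) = (r - 4)*(r + 4)*(r^4 + 3*r^3 - 10*r^2 - 24*r) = (r - 4)*(r + 2)*(r + 4)*(r^3 + r^2 - 12*r) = (r - 4)*(r - 3)*(r + 2)*(r + 4)*(r^2 + 4*r) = (r - 4)*(r - 3)*(r + 2)*(r + 4)^2*(r)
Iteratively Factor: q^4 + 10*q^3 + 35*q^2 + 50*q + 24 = (q + 3)*(q^3 + 7*q^2 + 14*q + 8) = (q + 3)*(q + 4)*(q^2 + 3*q + 2) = (q + 2)*(q + 3)*(q + 4)*(q + 1)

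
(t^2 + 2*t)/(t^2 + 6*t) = (t + 2)/(t + 6)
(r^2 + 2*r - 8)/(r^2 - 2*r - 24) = (r - 2)/(r - 6)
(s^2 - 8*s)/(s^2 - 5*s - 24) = s/(s + 3)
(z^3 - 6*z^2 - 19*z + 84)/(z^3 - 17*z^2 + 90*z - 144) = (z^2 - 3*z - 28)/(z^2 - 14*z + 48)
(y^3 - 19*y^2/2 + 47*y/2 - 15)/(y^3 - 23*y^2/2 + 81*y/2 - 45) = (y - 1)/(y - 3)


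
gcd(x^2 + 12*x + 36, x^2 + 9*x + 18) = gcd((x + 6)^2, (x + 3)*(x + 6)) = x + 6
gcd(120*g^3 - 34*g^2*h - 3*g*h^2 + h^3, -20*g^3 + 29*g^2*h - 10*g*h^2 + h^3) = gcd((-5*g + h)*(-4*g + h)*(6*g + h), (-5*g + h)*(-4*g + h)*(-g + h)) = 20*g^2 - 9*g*h + h^2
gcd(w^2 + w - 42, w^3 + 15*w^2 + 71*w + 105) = w + 7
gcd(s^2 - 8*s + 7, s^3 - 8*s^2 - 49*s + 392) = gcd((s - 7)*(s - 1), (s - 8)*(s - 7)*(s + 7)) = s - 7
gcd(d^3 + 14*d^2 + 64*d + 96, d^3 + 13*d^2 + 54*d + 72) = d^2 + 10*d + 24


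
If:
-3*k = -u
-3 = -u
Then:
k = 1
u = 3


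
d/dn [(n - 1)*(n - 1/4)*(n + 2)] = 3*n^2 + 3*n/2 - 9/4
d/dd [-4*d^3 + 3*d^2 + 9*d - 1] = -12*d^2 + 6*d + 9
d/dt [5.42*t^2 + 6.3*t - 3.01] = 10.84*t + 6.3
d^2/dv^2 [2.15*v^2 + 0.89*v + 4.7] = 4.30000000000000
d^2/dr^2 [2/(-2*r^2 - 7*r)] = 4*(2*r*(2*r + 7) - (4*r + 7)^2)/(r^3*(2*r + 7)^3)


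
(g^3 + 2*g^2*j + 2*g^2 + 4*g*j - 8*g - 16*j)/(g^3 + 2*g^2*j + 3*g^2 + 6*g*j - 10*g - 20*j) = (g + 4)/(g + 5)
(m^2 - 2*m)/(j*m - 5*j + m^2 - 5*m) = m*(m - 2)/(j*m - 5*j + m^2 - 5*m)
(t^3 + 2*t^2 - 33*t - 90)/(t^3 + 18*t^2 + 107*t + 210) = (t^2 - 3*t - 18)/(t^2 + 13*t + 42)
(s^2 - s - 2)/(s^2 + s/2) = 2*(s^2 - s - 2)/(s*(2*s + 1))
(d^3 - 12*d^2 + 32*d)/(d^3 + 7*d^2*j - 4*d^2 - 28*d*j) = (d - 8)/(d + 7*j)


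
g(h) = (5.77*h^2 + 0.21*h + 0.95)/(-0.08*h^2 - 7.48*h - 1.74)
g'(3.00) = -0.71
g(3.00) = -2.15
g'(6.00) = -0.68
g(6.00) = -4.24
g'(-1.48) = -0.70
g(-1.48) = 1.45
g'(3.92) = -0.70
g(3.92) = -2.80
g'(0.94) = -0.64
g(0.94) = -0.71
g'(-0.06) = 4.66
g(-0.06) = -0.74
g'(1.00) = -0.65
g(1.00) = -0.75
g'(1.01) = -0.65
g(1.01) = -0.75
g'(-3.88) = -0.83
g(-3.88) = 3.34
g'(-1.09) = -0.57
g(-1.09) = 1.20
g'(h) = (0.16*h + 7.48)*(5.77*h^2 + 0.21*h + 0.95)/(-0.08*h^2 - 7.48*h - 1.74)^2 + (11.54*h + 0.21)/(-0.08*h^2 - 7.48*h - 1.74) = (-43.1428*h^2 - 19.9276*h + 6.7406)/(0.0064*h^4 + 1.1968*h^3 + 56.2288*h^2 + 26.0304*h + 3.0276)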